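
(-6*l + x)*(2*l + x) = -12*l^2 - 4*l*x + x^2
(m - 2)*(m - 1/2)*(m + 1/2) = m^3 - 2*m^2 - m/4 + 1/2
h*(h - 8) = h^2 - 8*h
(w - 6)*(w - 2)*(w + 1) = w^3 - 7*w^2 + 4*w + 12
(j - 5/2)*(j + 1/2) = j^2 - 2*j - 5/4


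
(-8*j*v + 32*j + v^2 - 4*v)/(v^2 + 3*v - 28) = (-8*j + v)/(v + 7)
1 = 1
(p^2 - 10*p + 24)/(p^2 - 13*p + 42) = (p - 4)/(p - 7)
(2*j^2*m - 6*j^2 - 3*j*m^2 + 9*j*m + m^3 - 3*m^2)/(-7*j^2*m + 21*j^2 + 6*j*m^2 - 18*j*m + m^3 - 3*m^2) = (-2*j + m)/(7*j + m)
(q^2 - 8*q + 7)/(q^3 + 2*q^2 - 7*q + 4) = (q - 7)/(q^2 + 3*q - 4)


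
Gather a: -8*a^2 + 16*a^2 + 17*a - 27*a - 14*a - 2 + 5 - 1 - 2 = 8*a^2 - 24*a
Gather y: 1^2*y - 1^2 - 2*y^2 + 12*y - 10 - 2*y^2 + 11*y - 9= -4*y^2 + 24*y - 20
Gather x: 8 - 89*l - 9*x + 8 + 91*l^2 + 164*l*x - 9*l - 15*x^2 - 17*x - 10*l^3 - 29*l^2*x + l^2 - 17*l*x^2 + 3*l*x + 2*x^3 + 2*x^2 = -10*l^3 + 92*l^2 - 98*l + 2*x^3 + x^2*(-17*l - 13) + x*(-29*l^2 + 167*l - 26) + 16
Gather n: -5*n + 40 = 40 - 5*n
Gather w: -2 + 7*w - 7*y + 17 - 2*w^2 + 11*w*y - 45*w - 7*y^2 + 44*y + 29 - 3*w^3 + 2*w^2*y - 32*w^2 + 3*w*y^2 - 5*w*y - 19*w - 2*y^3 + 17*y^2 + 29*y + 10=-3*w^3 + w^2*(2*y - 34) + w*(3*y^2 + 6*y - 57) - 2*y^3 + 10*y^2 + 66*y + 54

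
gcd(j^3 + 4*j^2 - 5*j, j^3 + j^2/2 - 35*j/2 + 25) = j + 5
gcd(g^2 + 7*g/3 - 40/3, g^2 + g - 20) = g + 5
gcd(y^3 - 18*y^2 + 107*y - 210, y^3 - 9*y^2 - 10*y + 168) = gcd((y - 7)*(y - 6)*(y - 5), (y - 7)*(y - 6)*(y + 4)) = y^2 - 13*y + 42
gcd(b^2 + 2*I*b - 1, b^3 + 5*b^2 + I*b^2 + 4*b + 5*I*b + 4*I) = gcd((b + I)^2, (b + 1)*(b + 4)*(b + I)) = b + I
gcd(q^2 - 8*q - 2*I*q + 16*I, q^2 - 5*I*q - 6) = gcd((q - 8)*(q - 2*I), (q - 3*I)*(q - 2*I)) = q - 2*I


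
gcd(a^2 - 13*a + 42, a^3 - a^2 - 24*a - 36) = a - 6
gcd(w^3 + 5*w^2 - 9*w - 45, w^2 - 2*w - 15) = w + 3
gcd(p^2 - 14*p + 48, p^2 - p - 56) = p - 8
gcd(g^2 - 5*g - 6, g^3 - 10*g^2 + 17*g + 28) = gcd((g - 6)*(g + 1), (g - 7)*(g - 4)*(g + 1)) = g + 1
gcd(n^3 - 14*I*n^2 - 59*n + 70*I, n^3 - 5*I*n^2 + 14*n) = n - 7*I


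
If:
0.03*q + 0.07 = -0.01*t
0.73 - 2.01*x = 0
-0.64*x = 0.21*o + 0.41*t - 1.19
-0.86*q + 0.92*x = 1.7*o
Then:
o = 1.63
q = -2.83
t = 1.50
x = 0.36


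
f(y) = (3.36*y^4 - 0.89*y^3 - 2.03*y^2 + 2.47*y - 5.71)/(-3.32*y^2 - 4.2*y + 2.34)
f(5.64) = -25.08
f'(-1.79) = -193.02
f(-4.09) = -26.41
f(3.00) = -5.77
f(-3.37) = -20.29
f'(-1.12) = -3.53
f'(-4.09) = 9.41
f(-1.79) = -29.45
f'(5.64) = -9.94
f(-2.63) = -15.73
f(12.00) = -128.99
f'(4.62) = -7.90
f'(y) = (6.64*y + 4.2)*(3.36*y^4 - 0.89*y^3 - 2.03*y^2 + 2.47*y - 5.71)/(-3.32*y^2 - 4.2*y + 2.34)^2 + (13.44*y^3 - 2.67*y^2 - 4.06*y + 2.47)/(-3.32*y^2 - 4.2*y + 2.34) = (-22.3104*y^5 - 39.3812*y^4 + 38.9256*y^3 + 10.4786*y^2 - 47.4148*y - 18.2022)/(11.0224*y^4 + 27.888*y^3 + 2.1024*y^2 - 19.656*y + 5.4756)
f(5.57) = -24.39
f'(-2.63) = 4.29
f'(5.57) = -9.80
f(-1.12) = -1.56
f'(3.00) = -4.73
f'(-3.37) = 7.53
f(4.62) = -15.98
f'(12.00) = -22.76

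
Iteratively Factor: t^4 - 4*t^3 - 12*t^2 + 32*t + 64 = (t + 2)*(t^3 - 6*t^2 + 32) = (t - 4)*(t + 2)*(t^2 - 2*t - 8) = (t - 4)^2*(t + 2)*(t + 2)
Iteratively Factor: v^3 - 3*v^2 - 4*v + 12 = (v - 3)*(v^2 - 4) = (v - 3)*(v - 2)*(v + 2)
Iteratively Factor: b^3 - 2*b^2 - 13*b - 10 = (b - 5)*(b^2 + 3*b + 2) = (b - 5)*(b + 2)*(b + 1)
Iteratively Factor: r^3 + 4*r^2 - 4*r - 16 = (r + 4)*(r^2 - 4) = (r + 2)*(r + 4)*(r - 2)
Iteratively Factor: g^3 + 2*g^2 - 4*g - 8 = (g + 2)*(g^2 - 4) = (g + 2)^2*(g - 2)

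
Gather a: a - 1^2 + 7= a + 6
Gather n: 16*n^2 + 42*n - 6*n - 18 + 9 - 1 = 16*n^2 + 36*n - 10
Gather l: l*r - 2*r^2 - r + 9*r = l*r - 2*r^2 + 8*r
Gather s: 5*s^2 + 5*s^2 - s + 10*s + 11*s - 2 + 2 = 10*s^2 + 20*s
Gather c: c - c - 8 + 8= 0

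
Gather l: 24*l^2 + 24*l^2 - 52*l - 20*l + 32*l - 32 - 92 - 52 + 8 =48*l^2 - 40*l - 168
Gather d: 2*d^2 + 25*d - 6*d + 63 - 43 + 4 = 2*d^2 + 19*d + 24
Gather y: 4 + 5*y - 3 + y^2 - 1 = y^2 + 5*y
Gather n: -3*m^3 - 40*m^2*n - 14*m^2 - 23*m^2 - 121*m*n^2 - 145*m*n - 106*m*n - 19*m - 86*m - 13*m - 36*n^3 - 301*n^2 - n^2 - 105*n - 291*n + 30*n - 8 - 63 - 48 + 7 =-3*m^3 - 37*m^2 - 118*m - 36*n^3 + n^2*(-121*m - 302) + n*(-40*m^2 - 251*m - 366) - 112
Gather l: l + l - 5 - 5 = 2*l - 10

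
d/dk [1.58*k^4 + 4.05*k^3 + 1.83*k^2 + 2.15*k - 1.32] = 6.32*k^3 + 12.15*k^2 + 3.66*k + 2.15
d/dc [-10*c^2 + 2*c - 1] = 2 - 20*c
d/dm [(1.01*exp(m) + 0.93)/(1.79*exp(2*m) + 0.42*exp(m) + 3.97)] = (-1.8079*exp(2*m) - 3.3294*exp(m) + 3.6191)*exp(m)/(3.2041*exp(4*m) + 1.5036*exp(3*m) + 14.389*exp(2*m) + 3.3348*exp(m) + 15.7609)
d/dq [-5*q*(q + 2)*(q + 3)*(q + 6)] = -20*q^3 - 165*q^2 - 360*q - 180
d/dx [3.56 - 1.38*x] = -1.38000000000000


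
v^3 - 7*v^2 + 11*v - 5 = (v - 5)*(v - 1)^2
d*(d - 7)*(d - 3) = d^3 - 10*d^2 + 21*d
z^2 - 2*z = z*(z - 2)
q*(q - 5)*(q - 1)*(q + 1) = q^4 - 5*q^3 - q^2 + 5*q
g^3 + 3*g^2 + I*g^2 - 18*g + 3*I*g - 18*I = (g - 3)*(g + 6)*(g + I)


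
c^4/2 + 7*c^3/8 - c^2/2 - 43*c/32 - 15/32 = (c/2 + 1/2)*(c - 5/4)*(c + 1/2)*(c + 3/2)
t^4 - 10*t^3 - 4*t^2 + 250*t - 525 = (t - 7)*(t - 5)*(t - 3)*(t + 5)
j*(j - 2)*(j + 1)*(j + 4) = j^4 + 3*j^3 - 6*j^2 - 8*j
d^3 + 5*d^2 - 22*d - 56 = (d - 4)*(d + 2)*(d + 7)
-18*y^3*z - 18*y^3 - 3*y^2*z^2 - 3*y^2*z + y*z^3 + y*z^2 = (-6*y + z)*(3*y + z)*(y*z + y)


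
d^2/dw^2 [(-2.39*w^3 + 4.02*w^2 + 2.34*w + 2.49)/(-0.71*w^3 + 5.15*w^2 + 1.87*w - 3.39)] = (13.425106*w^6 + 11.9616540000002*w^5 - 64.7792640000001*w^4 + 328.392388*w^3 - 820.829142*w^2 - 188.24121*w - 226.4223)/(0.357911*w^9 - 7.788345*w^8 + 53.664924*w^7 - 90.438248*w^6 - 215.716038*w^5 + 188.701302*w^4 + 213.82334*w^3 - 141.989472*w^2 - 64.470681*w + 38.958219)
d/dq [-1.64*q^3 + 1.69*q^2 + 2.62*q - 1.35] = -4.92*q^2 + 3.38*q + 2.62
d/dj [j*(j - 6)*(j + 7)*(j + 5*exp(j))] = 5*j^3*exp(j) + 4*j^3 + 20*j^2*exp(j) + 3*j^2 - 200*j*exp(j) - 84*j - 210*exp(j)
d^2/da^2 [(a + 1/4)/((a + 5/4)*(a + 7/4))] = 128*(64*a^3 + 48*a^2 - 276*a - 311)/(4096*a^6 + 36864*a^5 + 137472*a^4 + 271872*a^3 + 300720*a^2 + 176400*a + 42875)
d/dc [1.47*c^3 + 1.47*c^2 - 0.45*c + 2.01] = 4.41*c^2 + 2.94*c - 0.45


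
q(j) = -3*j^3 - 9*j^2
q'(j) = -9*j^2 - 18*j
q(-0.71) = -3.46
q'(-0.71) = 8.24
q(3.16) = -184.53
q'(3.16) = -146.75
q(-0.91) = -5.19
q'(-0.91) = 8.93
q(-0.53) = -2.08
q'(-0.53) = 7.01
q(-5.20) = 178.46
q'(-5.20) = -149.76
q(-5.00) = 150.00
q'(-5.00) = -135.00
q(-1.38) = -9.26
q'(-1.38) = 7.70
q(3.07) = -171.63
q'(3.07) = -140.08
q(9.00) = -2916.00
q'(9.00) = -891.00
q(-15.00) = 8100.00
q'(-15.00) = -1755.00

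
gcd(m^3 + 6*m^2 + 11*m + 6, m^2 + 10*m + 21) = m + 3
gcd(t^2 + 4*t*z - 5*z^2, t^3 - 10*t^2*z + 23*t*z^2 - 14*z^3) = -t + z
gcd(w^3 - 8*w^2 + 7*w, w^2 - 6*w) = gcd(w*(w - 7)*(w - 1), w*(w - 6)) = w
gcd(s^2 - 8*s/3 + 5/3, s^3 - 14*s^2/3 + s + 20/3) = s - 5/3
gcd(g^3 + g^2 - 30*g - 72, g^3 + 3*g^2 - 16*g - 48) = g^2 + 7*g + 12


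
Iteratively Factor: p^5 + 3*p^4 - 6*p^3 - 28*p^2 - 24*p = (p + 2)*(p^4 + p^3 - 8*p^2 - 12*p) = p*(p + 2)*(p^3 + p^2 - 8*p - 12) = p*(p - 3)*(p + 2)*(p^2 + 4*p + 4) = p*(p - 3)*(p + 2)^2*(p + 2)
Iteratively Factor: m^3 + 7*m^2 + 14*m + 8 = (m + 1)*(m^2 + 6*m + 8) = (m + 1)*(m + 4)*(m + 2)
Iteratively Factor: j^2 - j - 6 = (j - 3)*(j + 2)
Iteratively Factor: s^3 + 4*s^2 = (s)*(s^2 + 4*s) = s*(s + 4)*(s)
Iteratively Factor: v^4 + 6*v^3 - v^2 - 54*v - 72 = (v + 3)*(v^3 + 3*v^2 - 10*v - 24) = (v + 2)*(v + 3)*(v^2 + v - 12) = (v - 3)*(v + 2)*(v + 3)*(v + 4)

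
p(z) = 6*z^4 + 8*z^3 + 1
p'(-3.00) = -432.00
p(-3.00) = 271.00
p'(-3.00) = -432.00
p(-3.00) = 271.00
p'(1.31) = 95.14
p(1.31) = 36.65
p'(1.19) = 74.43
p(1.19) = 26.51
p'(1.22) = 79.30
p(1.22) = 28.82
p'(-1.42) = -20.33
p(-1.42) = 2.49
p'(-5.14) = -2625.05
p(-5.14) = 3102.60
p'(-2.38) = -187.60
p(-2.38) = 85.66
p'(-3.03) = -447.29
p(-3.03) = 284.19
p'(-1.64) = -41.31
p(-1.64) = 9.12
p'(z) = 24*z^3 + 24*z^2 = 24*z^2*(z + 1)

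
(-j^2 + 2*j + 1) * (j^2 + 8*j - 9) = -j^4 - 6*j^3 + 26*j^2 - 10*j - 9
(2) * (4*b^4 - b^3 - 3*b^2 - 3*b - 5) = 8*b^4 - 2*b^3 - 6*b^2 - 6*b - 10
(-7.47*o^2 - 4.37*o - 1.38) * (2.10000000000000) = -15.687*o^2 - 9.177*o - 2.898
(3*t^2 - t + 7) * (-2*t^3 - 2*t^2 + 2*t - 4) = -6*t^5 - 4*t^4 - 6*t^3 - 28*t^2 + 18*t - 28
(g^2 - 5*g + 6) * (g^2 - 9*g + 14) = g^4 - 14*g^3 + 65*g^2 - 124*g + 84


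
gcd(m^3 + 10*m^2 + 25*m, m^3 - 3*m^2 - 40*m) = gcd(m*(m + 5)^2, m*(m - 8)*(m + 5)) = m^2 + 5*m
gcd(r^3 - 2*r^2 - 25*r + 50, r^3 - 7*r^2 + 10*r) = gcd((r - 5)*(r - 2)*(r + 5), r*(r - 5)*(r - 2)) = r^2 - 7*r + 10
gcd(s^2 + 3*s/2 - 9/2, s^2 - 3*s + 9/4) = s - 3/2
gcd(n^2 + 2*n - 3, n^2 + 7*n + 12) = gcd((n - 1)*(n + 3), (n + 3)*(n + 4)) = n + 3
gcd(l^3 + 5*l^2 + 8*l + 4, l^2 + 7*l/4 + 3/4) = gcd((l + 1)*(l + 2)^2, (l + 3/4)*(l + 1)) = l + 1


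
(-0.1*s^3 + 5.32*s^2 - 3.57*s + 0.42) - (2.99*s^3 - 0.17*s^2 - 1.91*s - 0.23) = -3.09*s^3 + 5.49*s^2 - 1.66*s + 0.65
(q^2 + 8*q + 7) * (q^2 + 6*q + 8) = q^4 + 14*q^3 + 63*q^2 + 106*q + 56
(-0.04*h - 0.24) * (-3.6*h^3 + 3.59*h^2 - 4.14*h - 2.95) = 0.144*h^4 + 0.7204*h^3 - 0.696*h^2 + 1.1116*h + 0.708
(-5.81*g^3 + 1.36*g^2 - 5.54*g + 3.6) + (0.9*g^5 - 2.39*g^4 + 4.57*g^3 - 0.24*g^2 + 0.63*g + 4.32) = 0.9*g^5 - 2.39*g^4 - 1.24*g^3 + 1.12*g^2 - 4.91*g + 7.92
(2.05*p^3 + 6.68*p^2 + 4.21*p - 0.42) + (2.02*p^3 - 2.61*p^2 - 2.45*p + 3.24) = 4.07*p^3 + 4.07*p^2 + 1.76*p + 2.82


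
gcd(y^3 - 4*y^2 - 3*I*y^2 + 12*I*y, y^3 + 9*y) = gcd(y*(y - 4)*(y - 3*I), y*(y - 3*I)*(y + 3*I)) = y^2 - 3*I*y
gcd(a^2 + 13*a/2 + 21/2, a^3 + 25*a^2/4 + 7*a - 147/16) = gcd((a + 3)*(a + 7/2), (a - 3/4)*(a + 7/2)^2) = a + 7/2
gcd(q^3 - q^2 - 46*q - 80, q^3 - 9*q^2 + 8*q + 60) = q + 2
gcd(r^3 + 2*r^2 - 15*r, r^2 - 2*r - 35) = r + 5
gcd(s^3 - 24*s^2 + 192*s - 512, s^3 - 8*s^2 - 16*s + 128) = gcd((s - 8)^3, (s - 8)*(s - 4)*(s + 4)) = s - 8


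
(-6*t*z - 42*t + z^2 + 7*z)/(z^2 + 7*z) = (-6*t + z)/z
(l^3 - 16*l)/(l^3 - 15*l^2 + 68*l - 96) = l*(l + 4)/(l^2 - 11*l + 24)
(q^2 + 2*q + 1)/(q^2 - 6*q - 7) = (q + 1)/(q - 7)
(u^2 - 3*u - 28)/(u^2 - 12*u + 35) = (u + 4)/(u - 5)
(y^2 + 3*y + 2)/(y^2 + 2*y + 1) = (y + 2)/(y + 1)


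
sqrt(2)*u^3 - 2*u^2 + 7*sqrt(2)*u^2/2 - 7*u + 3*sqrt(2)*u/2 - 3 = (u + 3)*(u - sqrt(2))*(sqrt(2)*u + sqrt(2)/2)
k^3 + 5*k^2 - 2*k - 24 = (k - 2)*(k + 3)*(k + 4)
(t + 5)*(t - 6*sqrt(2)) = t^2 - 6*sqrt(2)*t + 5*t - 30*sqrt(2)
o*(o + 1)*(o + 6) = o^3 + 7*o^2 + 6*o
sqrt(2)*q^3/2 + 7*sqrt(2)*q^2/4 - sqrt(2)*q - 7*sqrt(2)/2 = (q + 7/2)*(q - sqrt(2))*(sqrt(2)*q/2 + 1)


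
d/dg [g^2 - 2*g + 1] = 2*g - 2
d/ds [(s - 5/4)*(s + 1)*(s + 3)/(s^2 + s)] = 1 + 15/(4*s^2)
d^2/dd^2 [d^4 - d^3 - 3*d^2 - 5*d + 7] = 12*d^2 - 6*d - 6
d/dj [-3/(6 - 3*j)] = -1/(j - 2)^2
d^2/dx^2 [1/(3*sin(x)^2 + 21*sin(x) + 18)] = (-4*sin(x)^3 - 17*sin(x)^2 - 2*sin(x) + 86)/(3*(sin(x) + 1)^2*(sin(x) + 6)^3)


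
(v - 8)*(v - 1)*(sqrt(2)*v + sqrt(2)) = sqrt(2)*v^3 - 8*sqrt(2)*v^2 - sqrt(2)*v + 8*sqrt(2)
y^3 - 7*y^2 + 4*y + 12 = (y - 6)*(y - 2)*(y + 1)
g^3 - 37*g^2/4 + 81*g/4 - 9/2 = (g - 6)*(g - 3)*(g - 1/4)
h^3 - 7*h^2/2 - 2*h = h*(h - 4)*(h + 1/2)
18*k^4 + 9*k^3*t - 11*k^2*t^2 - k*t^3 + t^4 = (-3*k + t)*(-2*k + t)*(k + t)*(3*k + t)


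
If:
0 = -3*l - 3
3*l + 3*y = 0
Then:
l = -1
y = 1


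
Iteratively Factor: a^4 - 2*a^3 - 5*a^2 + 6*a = (a + 2)*(a^3 - 4*a^2 + 3*a) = a*(a + 2)*(a^2 - 4*a + 3) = a*(a - 3)*(a + 2)*(a - 1)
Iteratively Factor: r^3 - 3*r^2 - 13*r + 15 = (r - 5)*(r^2 + 2*r - 3) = (r - 5)*(r - 1)*(r + 3)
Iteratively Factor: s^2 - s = (s - 1)*(s)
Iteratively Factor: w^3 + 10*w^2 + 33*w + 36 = (w + 3)*(w^2 + 7*w + 12) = (w + 3)^2*(w + 4)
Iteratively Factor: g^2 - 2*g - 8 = (g - 4)*(g + 2)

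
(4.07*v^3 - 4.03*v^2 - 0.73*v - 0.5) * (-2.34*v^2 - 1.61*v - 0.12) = -9.5238*v^5 + 2.8775*v^4 + 7.7081*v^3 + 2.8289*v^2 + 0.8926*v + 0.06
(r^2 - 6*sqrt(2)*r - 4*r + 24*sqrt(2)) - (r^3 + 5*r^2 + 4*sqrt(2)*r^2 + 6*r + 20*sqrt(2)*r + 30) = -r^3 - 4*sqrt(2)*r^2 - 4*r^2 - 26*sqrt(2)*r - 10*r - 30 + 24*sqrt(2)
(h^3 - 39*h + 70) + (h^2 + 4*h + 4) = h^3 + h^2 - 35*h + 74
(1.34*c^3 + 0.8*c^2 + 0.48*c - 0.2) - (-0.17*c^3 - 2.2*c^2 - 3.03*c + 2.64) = 1.51*c^3 + 3.0*c^2 + 3.51*c - 2.84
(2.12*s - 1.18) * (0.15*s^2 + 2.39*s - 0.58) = 0.318*s^3 + 4.8898*s^2 - 4.0498*s + 0.6844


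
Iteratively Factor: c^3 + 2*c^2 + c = (c + 1)*(c^2 + c) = (c + 1)^2*(c)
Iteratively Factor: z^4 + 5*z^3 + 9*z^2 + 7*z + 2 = (z + 1)*(z^3 + 4*z^2 + 5*z + 2) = (z + 1)*(z + 2)*(z^2 + 2*z + 1) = (z + 1)^2*(z + 2)*(z + 1)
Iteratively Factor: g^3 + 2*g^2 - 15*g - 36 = (g + 3)*(g^2 - g - 12) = (g - 4)*(g + 3)*(g + 3)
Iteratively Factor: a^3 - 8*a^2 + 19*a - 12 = (a - 1)*(a^2 - 7*a + 12) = (a - 3)*(a - 1)*(a - 4)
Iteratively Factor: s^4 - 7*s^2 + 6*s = (s - 1)*(s^3 + s^2 - 6*s) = (s - 2)*(s - 1)*(s^2 + 3*s) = (s - 2)*(s - 1)*(s + 3)*(s)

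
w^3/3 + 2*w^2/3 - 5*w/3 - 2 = (w/3 + 1/3)*(w - 2)*(w + 3)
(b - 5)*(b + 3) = b^2 - 2*b - 15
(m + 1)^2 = m^2 + 2*m + 1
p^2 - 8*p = p*(p - 8)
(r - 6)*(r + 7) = r^2 + r - 42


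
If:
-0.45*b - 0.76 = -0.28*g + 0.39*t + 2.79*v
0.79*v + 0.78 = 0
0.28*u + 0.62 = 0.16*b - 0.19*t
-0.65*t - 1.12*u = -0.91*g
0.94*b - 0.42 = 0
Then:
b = 0.45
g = -2.73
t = 2.64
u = -3.75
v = -0.99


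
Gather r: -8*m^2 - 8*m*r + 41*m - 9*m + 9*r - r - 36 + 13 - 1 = -8*m^2 + 32*m + r*(8 - 8*m) - 24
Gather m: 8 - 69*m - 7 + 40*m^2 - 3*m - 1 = 40*m^2 - 72*m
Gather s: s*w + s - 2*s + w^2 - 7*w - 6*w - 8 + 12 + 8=s*(w - 1) + w^2 - 13*w + 12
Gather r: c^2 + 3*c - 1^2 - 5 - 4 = c^2 + 3*c - 10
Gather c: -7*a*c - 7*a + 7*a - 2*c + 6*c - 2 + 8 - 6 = c*(4 - 7*a)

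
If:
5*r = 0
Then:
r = 0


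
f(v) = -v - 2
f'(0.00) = -1.00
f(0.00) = -2.00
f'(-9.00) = -1.00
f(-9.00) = 7.00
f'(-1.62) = -1.00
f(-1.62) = -0.38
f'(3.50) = -1.00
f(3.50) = -5.50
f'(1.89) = -1.00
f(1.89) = -3.89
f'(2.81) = -1.00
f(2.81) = -4.81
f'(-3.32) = -1.00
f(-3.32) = 1.32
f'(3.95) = -1.00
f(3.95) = -5.95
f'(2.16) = -1.00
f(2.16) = -4.16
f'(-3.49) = -1.00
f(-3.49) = 1.49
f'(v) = -1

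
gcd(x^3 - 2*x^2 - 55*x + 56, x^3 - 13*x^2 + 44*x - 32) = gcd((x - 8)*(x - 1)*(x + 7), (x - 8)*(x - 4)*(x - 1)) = x^2 - 9*x + 8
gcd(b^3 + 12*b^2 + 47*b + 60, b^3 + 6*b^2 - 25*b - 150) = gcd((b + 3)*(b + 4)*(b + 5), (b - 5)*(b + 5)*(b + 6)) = b + 5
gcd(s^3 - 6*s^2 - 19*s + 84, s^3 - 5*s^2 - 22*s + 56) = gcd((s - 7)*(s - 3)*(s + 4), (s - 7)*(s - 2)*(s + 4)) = s^2 - 3*s - 28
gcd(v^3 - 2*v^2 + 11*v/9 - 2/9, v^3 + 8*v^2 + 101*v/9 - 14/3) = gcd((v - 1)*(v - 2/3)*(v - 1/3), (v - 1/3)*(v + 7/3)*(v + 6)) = v - 1/3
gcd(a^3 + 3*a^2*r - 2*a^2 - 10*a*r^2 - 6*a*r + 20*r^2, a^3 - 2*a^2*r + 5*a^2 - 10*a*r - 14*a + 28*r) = -a^2 + 2*a*r + 2*a - 4*r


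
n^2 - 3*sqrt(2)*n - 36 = (n - 6*sqrt(2))*(n + 3*sqrt(2))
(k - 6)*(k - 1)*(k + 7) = k^3 - 43*k + 42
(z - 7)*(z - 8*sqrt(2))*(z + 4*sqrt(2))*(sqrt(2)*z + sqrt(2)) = sqrt(2)*z^4 - 6*sqrt(2)*z^3 - 8*z^3 - 71*sqrt(2)*z^2 + 48*z^2 + 56*z + 384*sqrt(2)*z + 448*sqrt(2)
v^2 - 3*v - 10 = (v - 5)*(v + 2)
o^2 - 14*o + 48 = (o - 8)*(o - 6)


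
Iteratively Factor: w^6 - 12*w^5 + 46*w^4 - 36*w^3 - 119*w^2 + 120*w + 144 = (w + 1)*(w^5 - 13*w^4 + 59*w^3 - 95*w^2 - 24*w + 144) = (w - 4)*(w + 1)*(w^4 - 9*w^3 + 23*w^2 - 3*w - 36) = (w - 4)*(w + 1)^2*(w^3 - 10*w^2 + 33*w - 36) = (w - 4)^2*(w + 1)^2*(w^2 - 6*w + 9) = (w - 4)^2*(w - 3)*(w + 1)^2*(w - 3)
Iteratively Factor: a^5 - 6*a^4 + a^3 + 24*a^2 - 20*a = (a - 2)*(a^4 - 4*a^3 - 7*a^2 + 10*a) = (a - 2)*(a - 1)*(a^3 - 3*a^2 - 10*a) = (a - 5)*(a - 2)*(a - 1)*(a^2 + 2*a) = (a - 5)*(a - 2)*(a - 1)*(a + 2)*(a)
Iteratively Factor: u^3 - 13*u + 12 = (u - 3)*(u^2 + 3*u - 4) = (u - 3)*(u + 4)*(u - 1)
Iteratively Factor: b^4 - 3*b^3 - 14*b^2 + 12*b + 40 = (b + 2)*(b^3 - 5*b^2 - 4*b + 20) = (b + 2)^2*(b^2 - 7*b + 10) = (b - 2)*(b + 2)^2*(b - 5)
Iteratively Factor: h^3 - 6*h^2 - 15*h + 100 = (h - 5)*(h^2 - h - 20) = (h - 5)^2*(h + 4)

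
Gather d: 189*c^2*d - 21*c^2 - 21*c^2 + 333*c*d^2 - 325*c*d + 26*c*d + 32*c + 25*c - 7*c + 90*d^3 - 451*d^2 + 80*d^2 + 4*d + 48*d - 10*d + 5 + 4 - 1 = -42*c^2 + 50*c + 90*d^3 + d^2*(333*c - 371) + d*(189*c^2 - 299*c + 42) + 8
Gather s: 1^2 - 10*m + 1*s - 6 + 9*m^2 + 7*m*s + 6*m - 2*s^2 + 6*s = 9*m^2 - 4*m - 2*s^2 + s*(7*m + 7) - 5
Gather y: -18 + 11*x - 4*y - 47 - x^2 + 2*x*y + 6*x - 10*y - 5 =-x^2 + 17*x + y*(2*x - 14) - 70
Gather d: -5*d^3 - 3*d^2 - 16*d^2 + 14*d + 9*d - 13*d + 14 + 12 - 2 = -5*d^3 - 19*d^2 + 10*d + 24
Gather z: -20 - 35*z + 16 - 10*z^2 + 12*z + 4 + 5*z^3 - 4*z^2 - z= 5*z^3 - 14*z^2 - 24*z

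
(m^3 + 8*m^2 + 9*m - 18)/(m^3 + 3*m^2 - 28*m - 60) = (m^2 + 2*m - 3)/(m^2 - 3*m - 10)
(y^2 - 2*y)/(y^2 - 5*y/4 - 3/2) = 4*y/(4*y + 3)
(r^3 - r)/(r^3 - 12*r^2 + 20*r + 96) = (r^3 - r)/(r^3 - 12*r^2 + 20*r + 96)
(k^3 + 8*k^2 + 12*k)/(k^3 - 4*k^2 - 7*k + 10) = k*(k + 6)/(k^2 - 6*k + 5)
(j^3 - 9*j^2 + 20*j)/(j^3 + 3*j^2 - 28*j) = (j - 5)/(j + 7)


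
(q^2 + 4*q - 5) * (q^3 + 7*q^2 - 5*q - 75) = q^5 + 11*q^4 + 18*q^3 - 130*q^2 - 275*q + 375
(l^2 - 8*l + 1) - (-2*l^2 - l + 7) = 3*l^2 - 7*l - 6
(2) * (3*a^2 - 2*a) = 6*a^2 - 4*a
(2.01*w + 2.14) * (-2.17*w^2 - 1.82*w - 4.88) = -4.3617*w^3 - 8.302*w^2 - 13.7036*w - 10.4432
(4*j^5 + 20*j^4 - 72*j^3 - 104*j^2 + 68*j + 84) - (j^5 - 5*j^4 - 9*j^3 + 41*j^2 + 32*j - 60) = 3*j^5 + 25*j^4 - 63*j^3 - 145*j^2 + 36*j + 144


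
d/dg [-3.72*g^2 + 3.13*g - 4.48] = 3.13 - 7.44*g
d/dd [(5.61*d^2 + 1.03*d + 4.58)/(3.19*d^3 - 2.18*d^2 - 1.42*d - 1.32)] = (-17.8959*d^4 - 6.5714*d^3 - 49.5514*d^2 + 5.1584*d + 5.144)/(10.1761*d^6 - 13.9084*d^5 - 4.3072*d^4 - 2.2304*d^3 + 7.7716*d^2 + 3.7488*d + 1.7424)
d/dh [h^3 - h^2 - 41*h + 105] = 3*h^2 - 2*h - 41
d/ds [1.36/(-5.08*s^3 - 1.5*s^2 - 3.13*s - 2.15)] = (20.7264*s^2 + 4.08*s + 4.2568)/(5.08*s^3 + 1.5*s^2 + 3.13*s + 2.15)^2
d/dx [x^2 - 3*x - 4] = 2*x - 3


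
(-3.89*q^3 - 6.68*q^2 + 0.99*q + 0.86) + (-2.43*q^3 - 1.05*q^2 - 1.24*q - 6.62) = -6.32*q^3 - 7.73*q^2 - 0.25*q - 5.76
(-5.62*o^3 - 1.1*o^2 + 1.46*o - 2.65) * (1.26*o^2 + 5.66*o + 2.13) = -7.0812*o^5 - 33.1952*o^4 - 16.357*o^3 + 2.5816*o^2 - 11.8892*o - 5.6445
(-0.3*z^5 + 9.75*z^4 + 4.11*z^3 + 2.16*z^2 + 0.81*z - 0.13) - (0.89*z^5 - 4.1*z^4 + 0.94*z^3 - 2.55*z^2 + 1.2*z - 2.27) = -1.19*z^5 + 13.85*z^4 + 3.17*z^3 + 4.71*z^2 - 0.39*z + 2.14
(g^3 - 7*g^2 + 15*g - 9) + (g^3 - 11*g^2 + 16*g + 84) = 2*g^3 - 18*g^2 + 31*g + 75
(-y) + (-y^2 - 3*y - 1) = -y^2 - 4*y - 1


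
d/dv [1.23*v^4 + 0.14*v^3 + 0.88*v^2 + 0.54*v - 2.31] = 4.92*v^3 + 0.42*v^2 + 1.76*v + 0.54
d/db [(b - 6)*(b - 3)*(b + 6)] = 3*b^2 - 6*b - 36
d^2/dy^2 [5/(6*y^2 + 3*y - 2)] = 30*(-12*y^2 - 6*y + 3*(4*y + 1)^2 + 4)/(6*y^2 + 3*y - 2)^3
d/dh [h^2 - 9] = 2*h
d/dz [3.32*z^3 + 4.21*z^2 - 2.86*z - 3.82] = 9.96*z^2 + 8.42*z - 2.86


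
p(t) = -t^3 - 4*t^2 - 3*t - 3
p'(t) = -3*t^2 - 8*t - 3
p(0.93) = -10.05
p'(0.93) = -13.03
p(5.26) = -274.98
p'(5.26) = -128.08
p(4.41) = -179.79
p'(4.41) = -96.62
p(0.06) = -3.19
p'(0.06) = -3.49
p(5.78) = -347.07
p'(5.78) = -149.47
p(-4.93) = 34.39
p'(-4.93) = -36.47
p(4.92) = -233.68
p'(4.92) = -114.98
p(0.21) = -3.82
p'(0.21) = -4.81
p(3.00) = -75.00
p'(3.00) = -54.00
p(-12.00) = 1185.00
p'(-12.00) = -339.00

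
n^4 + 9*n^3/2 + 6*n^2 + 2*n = n*(n + 1/2)*(n + 2)^2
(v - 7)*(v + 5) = v^2 - 2*v - 35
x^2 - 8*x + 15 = (x - 5)*(x - 3)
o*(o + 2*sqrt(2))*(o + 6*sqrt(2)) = o^3 + 8*sqrt(2)*o^2 + 24*o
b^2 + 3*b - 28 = (b - 4)*(b + 7)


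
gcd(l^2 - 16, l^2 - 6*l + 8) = l - 4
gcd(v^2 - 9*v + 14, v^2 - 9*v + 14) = v^2 - 9*v + 14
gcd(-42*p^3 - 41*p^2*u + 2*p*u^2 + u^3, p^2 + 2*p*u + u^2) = p + u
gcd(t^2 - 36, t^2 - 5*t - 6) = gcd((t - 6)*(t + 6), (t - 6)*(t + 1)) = t - 6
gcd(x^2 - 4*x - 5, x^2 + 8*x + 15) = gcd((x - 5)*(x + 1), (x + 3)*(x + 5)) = 1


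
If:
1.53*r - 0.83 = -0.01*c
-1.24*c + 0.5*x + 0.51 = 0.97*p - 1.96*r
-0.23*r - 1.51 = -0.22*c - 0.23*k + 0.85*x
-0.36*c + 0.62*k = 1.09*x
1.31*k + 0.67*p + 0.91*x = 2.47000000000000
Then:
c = 5.29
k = 4.03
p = -4.93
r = 0.51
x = 0.54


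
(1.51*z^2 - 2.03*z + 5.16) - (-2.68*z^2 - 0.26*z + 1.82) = 4.19*z^2 - 1.77*z + 3.34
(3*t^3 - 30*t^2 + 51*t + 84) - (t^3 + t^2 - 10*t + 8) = 2*t^3 - 31*t^2 + 61*t + 76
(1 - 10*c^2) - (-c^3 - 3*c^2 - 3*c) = c^3 - 7*c^2 + 3*c + 1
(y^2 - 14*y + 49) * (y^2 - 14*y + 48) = y^4 - 28*y^3 + 293*y^2 - 1358*y + 2352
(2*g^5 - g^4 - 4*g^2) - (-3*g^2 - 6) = 2*g^5 - g^4 - g^2 + 6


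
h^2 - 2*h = h*(h - 2)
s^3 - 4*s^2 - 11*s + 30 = (s - 5)*(s - 2)*(s + 3)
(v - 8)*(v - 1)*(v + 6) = v^3 - 3*v^2 - 46*v + 48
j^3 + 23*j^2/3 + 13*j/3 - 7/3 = (j - 1/3)*(j + 1)*(j + 7)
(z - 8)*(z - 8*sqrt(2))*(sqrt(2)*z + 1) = sqrt(2)*z^3 - 15*z^2 - 8*sqrt(2)*z^2 - 8*sqrt(2)*z + 120*z + 64*sqrt(2)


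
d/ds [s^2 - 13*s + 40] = 2*s - 13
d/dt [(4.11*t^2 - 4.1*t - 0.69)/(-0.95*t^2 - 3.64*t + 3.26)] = (-18.8554*t^2 + 25.4862*t - 15.8776)/(0.9025*t^4 + 6.916*t^3 + 7.0556*t^2 - 23.7328*t + 10.6276)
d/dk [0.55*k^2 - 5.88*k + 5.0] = 1.1*k - 5.88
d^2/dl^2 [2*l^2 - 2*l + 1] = 4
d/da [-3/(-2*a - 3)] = -6/(2*a + 3)^2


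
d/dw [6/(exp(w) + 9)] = -6*exp(w)/(exp(w) + 9)^2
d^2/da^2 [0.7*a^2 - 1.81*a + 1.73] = 1.40000000000000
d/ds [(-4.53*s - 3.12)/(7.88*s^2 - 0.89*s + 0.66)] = (35.6964*s^2 + 49.1712*s - 5.7666)/(62.0944*s^4 - 14.0264*s^3 + 11.1937*s^2 - 1.1748*s + 0.4356)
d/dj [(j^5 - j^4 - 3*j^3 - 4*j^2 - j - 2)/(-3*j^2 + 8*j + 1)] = (-9*j^6 + 38*j^5 - 10*j^4 - 52*j^3 - 44*j^2 - 20*j + 15)/(9*j^4 - 48*j^3 + 58*j^2 + 16*j + 1)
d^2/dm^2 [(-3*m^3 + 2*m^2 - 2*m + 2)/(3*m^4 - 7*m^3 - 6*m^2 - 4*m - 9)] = 2*(-27*m^9 + 54*m^8 - 396*m^7 + 524*m^6 - 1392*m^5 + 1554*m^4 - 748*m^3 + 816*m^2 - 639*m + 158)/(27*m^12 - 189*m^11 + 279*m^10 + 305*m^9 - 297*m^8 + 222*m^7 - 1431*m^6 - 2388*m^5 - 2043*m^4 - 3061*m^3 - 1890*m^2 - 972*m - 729)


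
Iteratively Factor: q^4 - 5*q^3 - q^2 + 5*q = (q - 5)*(q^3 - q) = q*(q - 5)*(q^2 - 1) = q*(q - 5)*(q + 1)*(q - 1)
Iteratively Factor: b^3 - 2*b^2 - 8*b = (b - 4)*(b^2 + 2*b) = b*(b - 4)*(b + 2)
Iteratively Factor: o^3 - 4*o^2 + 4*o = (o - 2)*(o^2 - 2*o) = (o - 2)^2*(o)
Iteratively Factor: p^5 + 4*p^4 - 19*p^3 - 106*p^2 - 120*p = (p + 4)*(p^4 - 19*p^2 - 30*p) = (p + 3)*(p + 4)*(p^3 - 3*p^2 - 10*p) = (p - 5)*(p + 3)*(p + 4)*(p^2 + 2*p) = (p - 5)*(p + 2)*(p + 3)*(p + 4)*(p)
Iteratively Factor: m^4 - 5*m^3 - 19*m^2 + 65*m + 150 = (m - 5)*(m^3 - 19*m - 30) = (m - 5)^2*(m^2 + 5*m + 6) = (m - 5)^2*(m + 3)*(m + 2)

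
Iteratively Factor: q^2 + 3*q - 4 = (q - 1)*(q + 4)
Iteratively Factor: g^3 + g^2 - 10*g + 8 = (g - 2)*(g^2 + 3*g - 4) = (g - 2)*(g + 4)*(g - 1)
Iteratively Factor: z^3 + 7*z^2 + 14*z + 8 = (z + 2)*(z^2 + 5*z + 4) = (z + 2)*(z + 4)*(z + 1)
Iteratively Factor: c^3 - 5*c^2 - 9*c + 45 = (c + 3)*(c^2 - 8*c + 15) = (c - 5)*(c + 3)*(c - 3)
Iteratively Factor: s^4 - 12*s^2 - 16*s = (s + 2)*(s^3 - 2*s^2 - 8*s) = (s + 2)^2*(s^2 - 4*s) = s*(s + 2)^2*(s - 4)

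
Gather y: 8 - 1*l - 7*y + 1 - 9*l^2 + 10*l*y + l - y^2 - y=-9*l^2 - y^2 + y*(10*l - 8) + 9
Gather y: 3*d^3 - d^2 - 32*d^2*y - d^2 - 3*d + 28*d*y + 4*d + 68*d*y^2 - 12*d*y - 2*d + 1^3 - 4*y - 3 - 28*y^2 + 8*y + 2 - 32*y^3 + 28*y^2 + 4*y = 3*d^3 - 2*d^2 + 68*d*y^2 - d - 32*y^3 + y*(-32*d^2 + 16*d + 8)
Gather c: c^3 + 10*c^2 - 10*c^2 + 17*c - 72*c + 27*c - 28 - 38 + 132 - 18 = c^3 - 28*c + 48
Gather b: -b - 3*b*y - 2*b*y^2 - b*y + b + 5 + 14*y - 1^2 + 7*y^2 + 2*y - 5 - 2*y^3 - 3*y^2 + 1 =b*(-2*y^2 - 4*y) - 2*y^3 + 4*y^2 + 16*y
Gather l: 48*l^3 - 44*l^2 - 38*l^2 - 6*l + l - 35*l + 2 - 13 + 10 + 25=48*l^3 - 82*l^2 - 40*l + 24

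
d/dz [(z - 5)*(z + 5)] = 2*z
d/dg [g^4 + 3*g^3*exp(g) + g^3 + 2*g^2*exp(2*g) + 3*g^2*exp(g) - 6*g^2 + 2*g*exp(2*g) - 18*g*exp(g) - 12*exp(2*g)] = 3*g^3*exp(g) + 4*g^3 + 4*g^2*exp(2*g) + 12*g^2*exp(g) + 3*g^2 + 8*g*exp(2*g) - 12*g*exp(g) - 12*g - 22*exp(2*g) - 18*exp(g)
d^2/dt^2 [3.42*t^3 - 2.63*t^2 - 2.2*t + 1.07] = 20.52*t - 5.26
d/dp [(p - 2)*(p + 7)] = 2*p + 5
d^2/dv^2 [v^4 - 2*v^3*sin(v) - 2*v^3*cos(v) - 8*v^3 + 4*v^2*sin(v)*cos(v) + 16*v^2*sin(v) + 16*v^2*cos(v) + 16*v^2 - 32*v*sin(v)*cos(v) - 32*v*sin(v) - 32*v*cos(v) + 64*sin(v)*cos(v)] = 2*sqrt(2)*v^3*sin(v + pi/4) - 4*v^2*sin(v) - 8*v^2*sin(2*v) - 28*v^2*cos(v) + 12*v^2 - 44*v*sin(v) + 64*v*sin(2*v) + 84*v*cos(v) + 16*v*cos(2*v) - 48*v + 96*sin(v) - 124*sin(2*v) - 32*cos(v) - 64*cos(2*v) + 32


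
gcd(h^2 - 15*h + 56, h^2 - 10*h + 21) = h - 7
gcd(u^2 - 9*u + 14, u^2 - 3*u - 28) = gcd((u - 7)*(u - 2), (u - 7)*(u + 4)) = u - 7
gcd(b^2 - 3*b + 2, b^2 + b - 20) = 1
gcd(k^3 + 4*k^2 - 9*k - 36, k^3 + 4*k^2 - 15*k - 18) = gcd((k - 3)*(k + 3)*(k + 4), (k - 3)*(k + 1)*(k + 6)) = k - 3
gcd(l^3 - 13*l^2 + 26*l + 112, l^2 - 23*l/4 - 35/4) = l - 7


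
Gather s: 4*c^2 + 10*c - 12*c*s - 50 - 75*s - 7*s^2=4*c^2 + 10*c - 7*s^2 + s*(-12*c - 75) - 50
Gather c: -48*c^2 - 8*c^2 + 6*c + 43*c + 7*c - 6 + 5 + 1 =-56*c^2 + 56*c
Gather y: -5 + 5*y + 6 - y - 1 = 4*y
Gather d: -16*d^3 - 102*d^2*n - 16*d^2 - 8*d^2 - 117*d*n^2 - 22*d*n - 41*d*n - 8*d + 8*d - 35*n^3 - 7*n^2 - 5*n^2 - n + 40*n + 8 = -16*d^3 + d^2*(-102*n - 24) + d*(-117*n^2 - 63*n) - 35*n^3 - 12*n^2 + 39*n + 8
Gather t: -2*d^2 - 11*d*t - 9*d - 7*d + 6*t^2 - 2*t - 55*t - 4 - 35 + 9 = -2*d^2 - 16*d + 6*t^2 + t*(-11*d - 57) - 30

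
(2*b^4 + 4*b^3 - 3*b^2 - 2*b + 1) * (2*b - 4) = 4*b^5 - 22*b^3 + 8*b^2 + 10*b - 4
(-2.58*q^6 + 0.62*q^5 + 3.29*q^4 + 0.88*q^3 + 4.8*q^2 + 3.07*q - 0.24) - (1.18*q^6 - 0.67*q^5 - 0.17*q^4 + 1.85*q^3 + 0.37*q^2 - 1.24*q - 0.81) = -3.76*q^6 + 1.29*q^5 + 3.46*q^4 - 0.97*q^3 + 4.43*q^2 + 4.31*q + 0.57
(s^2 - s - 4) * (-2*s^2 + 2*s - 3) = -2*s^4 + 4*s^3 + 3*s^2 - 5*s + 12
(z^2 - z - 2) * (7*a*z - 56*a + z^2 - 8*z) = 7*a*z^3 - 63*a*z^2 + 42*a*z + 112*a + z^4 - 9*z^3 + 6*z^2 + 16*z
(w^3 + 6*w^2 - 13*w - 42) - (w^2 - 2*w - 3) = w^3 + 5*w^2 - 11*w - 39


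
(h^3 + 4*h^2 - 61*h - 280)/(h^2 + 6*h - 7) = (h^2 - 3*h - 40)/(h - 1)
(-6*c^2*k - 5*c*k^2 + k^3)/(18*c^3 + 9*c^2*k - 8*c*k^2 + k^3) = -k/(3*c - k)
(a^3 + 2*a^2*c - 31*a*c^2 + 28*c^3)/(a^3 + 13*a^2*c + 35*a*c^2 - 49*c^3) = (a - 4*c)/(a + 7*c)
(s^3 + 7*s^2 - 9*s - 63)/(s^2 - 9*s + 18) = (s^2 + 10*s + 21)/(s - 6)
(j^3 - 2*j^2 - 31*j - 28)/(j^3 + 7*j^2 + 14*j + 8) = (j - 7)/(j + 2)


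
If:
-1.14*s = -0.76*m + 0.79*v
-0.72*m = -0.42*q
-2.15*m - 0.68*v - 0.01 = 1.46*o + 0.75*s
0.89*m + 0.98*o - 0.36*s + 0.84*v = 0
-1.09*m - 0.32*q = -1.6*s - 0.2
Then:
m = 0.10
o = -0.21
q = 0.18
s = -0.02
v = 0.13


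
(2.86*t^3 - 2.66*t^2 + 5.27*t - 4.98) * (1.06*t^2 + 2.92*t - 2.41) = 3.0316*t^5 + 5.5316*t^4 - 9.0736*t^3 + 16.5202*t^2 - 27.2423*t + 12.0018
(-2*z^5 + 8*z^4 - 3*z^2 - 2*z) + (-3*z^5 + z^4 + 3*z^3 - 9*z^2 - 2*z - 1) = -5*z^5 + 9*z^4 + 3*z^3 - 12*z^2 - 4*z - 1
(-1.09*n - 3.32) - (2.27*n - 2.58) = -3.36*n - 0.74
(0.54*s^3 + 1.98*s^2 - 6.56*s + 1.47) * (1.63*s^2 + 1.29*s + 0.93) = 0.8802*s^5 + 3.924*s^4 - 7.6364*s^3 - 4.2249*s^2 - 4.2045*s + 1.3671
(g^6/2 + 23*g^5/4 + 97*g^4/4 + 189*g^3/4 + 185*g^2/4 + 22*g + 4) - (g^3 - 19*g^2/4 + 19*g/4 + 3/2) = g^6/2 + 23*g^5/4 + 97*g^4/4 + 185*g^3/4 + 51*g^2 + 69*g/4 + 5/2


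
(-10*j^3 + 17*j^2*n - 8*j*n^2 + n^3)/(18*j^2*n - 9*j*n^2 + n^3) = (-10*j^3 + 17*j^2*n - 8*j*n^2 + n^3)/(n*(18*j^2 - 9*j*n + n^2))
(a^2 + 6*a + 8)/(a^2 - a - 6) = (a + 4)/(a - 3)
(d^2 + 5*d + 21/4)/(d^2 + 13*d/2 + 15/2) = (d + 7/2)/(d + 5)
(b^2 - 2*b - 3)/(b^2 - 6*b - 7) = (b - 3)/(b - 7)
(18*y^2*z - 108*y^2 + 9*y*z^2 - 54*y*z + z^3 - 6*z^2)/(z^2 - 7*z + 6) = (18*y^2 + 9*y*z + z^2)/(z - 1)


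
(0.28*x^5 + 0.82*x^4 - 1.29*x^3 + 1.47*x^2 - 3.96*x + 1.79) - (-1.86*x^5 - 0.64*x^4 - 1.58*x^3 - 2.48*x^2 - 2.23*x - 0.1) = 2.14*x^5 + 1.46*x^4 + 0.29*x^3 + 3.95*x^2 - 1.73*x + 1.89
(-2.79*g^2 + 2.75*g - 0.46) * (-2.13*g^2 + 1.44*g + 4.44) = 5.9427*g^4 - 9.8751*g^3 - 7.4478*g^2 + 11.5476*g - 2.0424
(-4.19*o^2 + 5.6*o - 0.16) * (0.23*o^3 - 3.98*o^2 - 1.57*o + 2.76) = -0.9637*o^5 + 17.9642*o^4 - 15.7465*o^3 - 19.7196*o^2 + 15.7072*o - 0.4416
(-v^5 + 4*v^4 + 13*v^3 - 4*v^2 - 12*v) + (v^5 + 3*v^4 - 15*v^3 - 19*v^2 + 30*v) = 7*v^4 - 2*v^3 - 23*v^2 + 18*v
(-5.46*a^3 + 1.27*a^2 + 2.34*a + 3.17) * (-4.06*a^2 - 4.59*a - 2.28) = 22.1676*a^5 + 19.9052*a^4 - 2.8809*a^3 - 26.5064*a^2 - 19.8855*a - 7.2276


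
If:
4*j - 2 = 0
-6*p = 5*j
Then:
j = 1/2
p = -5/12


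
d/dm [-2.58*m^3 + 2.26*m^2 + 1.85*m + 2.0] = -7.74*m^2 + 4.52*m + 1.85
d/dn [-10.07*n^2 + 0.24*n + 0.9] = 0.24 - 20.14*n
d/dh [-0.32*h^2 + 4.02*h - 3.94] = 4.02 - 0.64*h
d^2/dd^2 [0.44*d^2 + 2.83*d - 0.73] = 0.880000000000000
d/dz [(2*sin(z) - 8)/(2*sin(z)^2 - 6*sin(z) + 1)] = 2*(16*sin(z) + cos(2*z) - 24)*cos(z)/(-6*sin(z) - cos(2*z) + 2)^2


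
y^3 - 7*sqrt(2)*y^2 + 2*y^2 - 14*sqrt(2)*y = y*(y + 2)*(y - 7*sqrt(2))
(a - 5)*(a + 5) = a^2 - 25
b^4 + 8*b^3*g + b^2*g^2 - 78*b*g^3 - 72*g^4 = (b - 3*g)*(b + g)*(b + 4*g)*(b + 6*g)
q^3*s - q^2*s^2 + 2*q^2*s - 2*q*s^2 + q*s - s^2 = (q + 1)*(q - s)*(q*s + s)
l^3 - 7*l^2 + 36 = (l - 6)*(l - 3)*(l + 2)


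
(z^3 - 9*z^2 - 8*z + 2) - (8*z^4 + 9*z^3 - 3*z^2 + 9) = -8*z^4 - 8*z^3 - 6*z^2 - 8*z - 7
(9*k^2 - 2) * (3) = 27*k^2 - 6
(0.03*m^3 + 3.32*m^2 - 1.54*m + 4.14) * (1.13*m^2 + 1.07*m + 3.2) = 0.0339*m^5 + 3.7837*m^4 + 1.9082*m^3 + 13.6544*m^2 - 0.498200000000001*m + 13.248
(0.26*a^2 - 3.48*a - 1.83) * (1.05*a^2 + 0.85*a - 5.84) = 0.273*a^4 - 3.433*a^3 - 6.3979*a^2 + 18.7677*a + 10.6872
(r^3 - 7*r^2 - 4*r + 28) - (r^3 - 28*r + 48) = -7*r^2 + 24*r - 20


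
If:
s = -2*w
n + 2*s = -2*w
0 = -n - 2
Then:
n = -2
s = 2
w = -1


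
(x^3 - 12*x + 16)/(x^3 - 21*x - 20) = (-x^3 + 12*x - 16)/(-x^3 + 21*x + 20)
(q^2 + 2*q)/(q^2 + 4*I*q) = (q + 2)/(q + 4*I)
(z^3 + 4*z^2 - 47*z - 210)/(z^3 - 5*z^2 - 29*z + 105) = (z + 6)/(z - 3)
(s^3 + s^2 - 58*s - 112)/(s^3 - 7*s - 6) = (s^2 - s - 56)/(s^2 - 2*s - 3)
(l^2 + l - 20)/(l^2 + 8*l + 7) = (l^2 + l - 20)/(l^2 + 8*l + 7)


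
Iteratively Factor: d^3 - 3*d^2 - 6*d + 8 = (d - 1)*(d^2 - 2*d - 8) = (d - 1)*(d + 2)*(d - 4)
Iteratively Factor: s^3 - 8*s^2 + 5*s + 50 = (s - 5)*(s^2 - 3*s - 10) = (s - 5)*(s + 2)*(s - 5)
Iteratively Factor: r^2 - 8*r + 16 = (r - 4)*(r - 4)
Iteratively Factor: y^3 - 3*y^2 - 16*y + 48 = (y + 4)*(y^2 - 7*y + 12) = (y - 4)*(y + 4)*(y - 3)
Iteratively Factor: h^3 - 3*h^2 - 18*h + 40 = (h - 5)*(h^2 + 2*h - 8) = (h - 5)*(h - 2)*(h + 4)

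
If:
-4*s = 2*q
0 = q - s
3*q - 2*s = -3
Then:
No Solution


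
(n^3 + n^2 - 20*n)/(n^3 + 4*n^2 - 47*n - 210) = n*(n - 4)/(n^2 - n - 42)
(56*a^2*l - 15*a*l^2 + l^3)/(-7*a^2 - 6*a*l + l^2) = l*(-8*a + l)/(a + l)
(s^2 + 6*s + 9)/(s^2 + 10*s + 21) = (s + 3)/(s + 7)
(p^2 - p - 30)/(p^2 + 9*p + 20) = (p - 6)/(p + 4)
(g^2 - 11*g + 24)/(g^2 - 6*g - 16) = (g - 3)/(g + 2)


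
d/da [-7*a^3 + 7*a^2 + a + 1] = -21*a^2 + 14*a + 1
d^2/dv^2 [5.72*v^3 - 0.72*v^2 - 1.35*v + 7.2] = 34.32*v - 1.44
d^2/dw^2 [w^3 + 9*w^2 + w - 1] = 6*w + 18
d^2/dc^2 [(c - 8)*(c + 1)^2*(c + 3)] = 12*c^2 - 18*c - 66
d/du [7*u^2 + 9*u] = 14*u + 9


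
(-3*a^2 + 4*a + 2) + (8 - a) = -3*a^2 + 3*a + 10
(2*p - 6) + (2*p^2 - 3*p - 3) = 2*p^2 - p - 9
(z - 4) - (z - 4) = 0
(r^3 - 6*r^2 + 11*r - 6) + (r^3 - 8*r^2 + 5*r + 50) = 2*r^3 - 14*r^2 + 16*r + 44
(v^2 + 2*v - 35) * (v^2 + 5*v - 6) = v^4 + 7*v^3 - 31*v^2 - 187*v + 210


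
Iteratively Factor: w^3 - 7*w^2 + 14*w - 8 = (w - 2)*(w^2 - 5*w + 4) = (w - 4)*(w - 2)*(w - 1)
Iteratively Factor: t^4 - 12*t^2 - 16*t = (t)*(t^3 - 12*t - 16) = t*(t + 2)*(t^2 - 2*t - 8) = t*(t + 2)^2*(t - 4)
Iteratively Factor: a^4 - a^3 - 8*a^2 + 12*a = (a)*(a^3 - a^2 - 8*a + 12) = a*(a + 3)*(a^2 - 4*a + 4) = a*(a - 2)*(a + 3)*(a - 2)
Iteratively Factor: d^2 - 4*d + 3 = (d - 1)*(d - 3)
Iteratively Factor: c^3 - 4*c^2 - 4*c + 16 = (c - 4)*(c^2 - 4) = (c - 4)*(c + 2)*(c - 2)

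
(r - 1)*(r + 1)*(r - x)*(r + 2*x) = r^4 + r^3*x - 2*r^2*x^2 - r^2 - r*x + 2*x^2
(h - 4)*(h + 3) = h^2 - h - 12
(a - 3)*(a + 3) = a^2 - 9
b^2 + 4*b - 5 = (b - 1)*(b + 5)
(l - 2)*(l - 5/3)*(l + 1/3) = l^3 - 10*l^2/3 + 19*l/9 + 10/9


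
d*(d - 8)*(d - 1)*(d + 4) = d^4 - 5*d^3 - 28*d^2 + 32*d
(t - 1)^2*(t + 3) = t^3 + t^2 - 5*t + 3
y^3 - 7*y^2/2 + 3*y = y*(y - 2)*(y - 3/2)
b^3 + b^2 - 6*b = b*(b - 2)*(b + 3)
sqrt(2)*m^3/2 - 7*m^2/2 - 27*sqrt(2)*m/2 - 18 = (m - 6*sqrt(2))*(m + 3*sqrt(2)/2)*(sqrt(2)*m/2 + 1)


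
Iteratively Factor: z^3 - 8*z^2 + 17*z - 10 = (z - 1)*(z^2 - 7*z + 10) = (z - 5)*(z - 1)*(z - 2)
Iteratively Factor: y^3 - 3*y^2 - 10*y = (y - 5)*(y^2 + 2*y) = y*(y - 5)*(y + 2)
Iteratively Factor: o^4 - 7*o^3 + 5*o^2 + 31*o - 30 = (o - 5)*(o^3 - 2*o^2 - 5*o + 6) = (o - 5)*(o + 2)*(o^2 - 4*o + 3) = (o - 5)*(o - 3)*(o + 2)*(o - 1)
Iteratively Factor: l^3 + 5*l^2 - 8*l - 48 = (l + 4)*(l^2 + l - 12) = (l + 4)^2*(l - 3)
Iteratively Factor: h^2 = (h)*(h)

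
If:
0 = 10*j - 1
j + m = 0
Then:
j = 1/10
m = -1/10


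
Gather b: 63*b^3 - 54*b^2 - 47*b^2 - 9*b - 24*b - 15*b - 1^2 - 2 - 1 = 63*b^3 - 101*b^2 - 48*b - 4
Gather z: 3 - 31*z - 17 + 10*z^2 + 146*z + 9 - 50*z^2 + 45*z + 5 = -40*z^2 + 160*z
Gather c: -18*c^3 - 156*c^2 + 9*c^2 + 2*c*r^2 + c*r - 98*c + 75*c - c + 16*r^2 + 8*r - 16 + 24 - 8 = -18*c^3 - 147*c^2 + c*(2*r^2 + r - 24) + 16*r^2 + 8*r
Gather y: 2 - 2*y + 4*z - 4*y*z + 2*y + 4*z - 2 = -4*y*z + 8*z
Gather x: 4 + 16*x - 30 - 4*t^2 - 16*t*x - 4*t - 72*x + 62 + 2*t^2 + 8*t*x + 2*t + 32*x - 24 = -2*t^2 - 2*t + x*(-8*t - 24) + 12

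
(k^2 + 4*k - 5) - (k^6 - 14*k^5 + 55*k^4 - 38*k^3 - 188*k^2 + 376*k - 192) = -k^6 + 14*k^5 - 55*k^4 + 38*k^3 + 189*k^2 - 372*k + 187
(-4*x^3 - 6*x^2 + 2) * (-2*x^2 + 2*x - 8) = 8*x^5 + 4*x^4 + 20*x^3 + 44*x^2 + 4*x - 16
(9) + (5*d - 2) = 5*d + 7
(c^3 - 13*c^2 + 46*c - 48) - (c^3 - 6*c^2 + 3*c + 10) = -7*c^2 + 43*c - 58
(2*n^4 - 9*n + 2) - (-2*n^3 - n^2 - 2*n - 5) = 2*n^4 + 2*n^3 + n^2 - 7*n + 7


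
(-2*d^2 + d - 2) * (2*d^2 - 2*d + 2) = -4*d^4 + 6*d^3 - 10*d^2 + 6*d - 4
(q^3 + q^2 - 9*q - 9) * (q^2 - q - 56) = q^5 - 66*q^3 - 56*q^2 + 513*q + 504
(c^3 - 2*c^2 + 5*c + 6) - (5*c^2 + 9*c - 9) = c^3 - 7*c^2 - 4*c + 15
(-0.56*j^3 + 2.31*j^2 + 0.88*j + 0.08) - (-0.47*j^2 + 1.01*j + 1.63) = -0.56*j^3 + 2.78*j^2 - 0.13*j - 1.55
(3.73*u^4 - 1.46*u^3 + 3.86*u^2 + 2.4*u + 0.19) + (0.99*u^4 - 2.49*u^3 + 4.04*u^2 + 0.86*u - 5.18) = 4.72*u^4 - 3.95*u^3 + 7.9*u^2 + 3.26*u - 4.99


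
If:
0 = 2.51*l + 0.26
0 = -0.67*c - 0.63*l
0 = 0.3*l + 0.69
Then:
No Solution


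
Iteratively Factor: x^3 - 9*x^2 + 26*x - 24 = (x - 2)*(x^2 - 7*x + 12) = (x - 3)*(x - 2)*(x - 4)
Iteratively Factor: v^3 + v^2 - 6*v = (v - 2)*(v^2 + 3*v) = (v - 2)*(v + 3)*(v)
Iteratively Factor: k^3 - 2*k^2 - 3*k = (k + 1)*(k^2 - 3*k) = k*(k + 1)*(k - 3)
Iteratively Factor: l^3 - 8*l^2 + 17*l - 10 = (l - 5)*(l^2 - 3*l + 2) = (l - 5)*(l - 1)*(l - 2)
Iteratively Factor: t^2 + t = (t + 1)*(t)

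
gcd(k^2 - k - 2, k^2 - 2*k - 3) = k + 1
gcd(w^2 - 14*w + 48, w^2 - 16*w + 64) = w - 8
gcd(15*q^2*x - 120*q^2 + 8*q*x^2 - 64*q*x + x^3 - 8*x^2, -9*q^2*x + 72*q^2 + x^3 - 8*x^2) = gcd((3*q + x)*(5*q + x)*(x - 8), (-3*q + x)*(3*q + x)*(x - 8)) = 3*q*x - 24*q + x^2 - 8*x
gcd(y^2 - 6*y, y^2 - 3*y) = y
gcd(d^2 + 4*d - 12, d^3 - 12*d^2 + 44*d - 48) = d - 2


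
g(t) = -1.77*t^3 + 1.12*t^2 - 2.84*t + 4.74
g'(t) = -5.31*t^2 + 2.24*t - 2.84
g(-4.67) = 222.70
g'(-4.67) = -129.11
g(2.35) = -18.72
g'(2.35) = -26.90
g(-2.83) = 61.86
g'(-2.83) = -51.71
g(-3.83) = 131.49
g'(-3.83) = -89.31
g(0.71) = 2.65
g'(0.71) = -3.93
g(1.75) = -6.29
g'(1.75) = -15.18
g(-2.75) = 57.83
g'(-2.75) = -49.16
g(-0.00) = 4.74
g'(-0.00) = -2.84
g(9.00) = -1220.43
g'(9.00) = -412.79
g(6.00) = -354.30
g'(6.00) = -180.56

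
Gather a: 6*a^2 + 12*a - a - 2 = 6*a^2 + 11*a - 2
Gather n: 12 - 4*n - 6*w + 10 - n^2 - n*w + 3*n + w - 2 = -n^2 + n*(-w - 1) - 5*w + 20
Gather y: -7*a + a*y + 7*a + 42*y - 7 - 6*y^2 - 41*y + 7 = -6*y^2 + y*(a + 1)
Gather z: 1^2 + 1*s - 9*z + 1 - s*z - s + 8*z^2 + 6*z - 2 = 8*z^2 + z*(-s - 3)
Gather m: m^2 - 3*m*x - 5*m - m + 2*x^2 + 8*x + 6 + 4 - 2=m^2 + m*(-3*x - 6) + 2*x^2 + 8*x + 8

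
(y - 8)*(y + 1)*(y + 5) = y^3 - 2*y^2 - 43*y - 40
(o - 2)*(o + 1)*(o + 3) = o^3 + 2*o^2 - 5*o - 6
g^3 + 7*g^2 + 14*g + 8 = (g + 1)*(g + 2)*(g + 4)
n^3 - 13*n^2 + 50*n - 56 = (n - 7)*(n - 4)*(n - 2)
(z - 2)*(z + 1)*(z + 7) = z^3 + 6*z^2 - 9*z - 14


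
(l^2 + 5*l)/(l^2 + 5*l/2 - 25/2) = 2*l/(2*l - 5)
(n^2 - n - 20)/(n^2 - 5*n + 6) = (n^2 - n - 20)/(n^2 - 5*n + 6)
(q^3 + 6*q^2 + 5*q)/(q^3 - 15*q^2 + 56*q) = (q^2 + 6*q + 5)/(q^2 - 15*q + 56)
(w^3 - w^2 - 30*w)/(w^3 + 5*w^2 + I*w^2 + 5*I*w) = (w - 6)/(w + I)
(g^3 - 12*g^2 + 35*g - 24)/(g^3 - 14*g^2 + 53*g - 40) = (g - 3)/(g - 5)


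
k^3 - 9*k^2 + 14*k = k*(k - 7)*(k - 2)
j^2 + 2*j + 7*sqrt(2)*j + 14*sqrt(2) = (j + 2)*(j + 7*sqrt(2))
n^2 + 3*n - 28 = (n - 4)*(n + 7)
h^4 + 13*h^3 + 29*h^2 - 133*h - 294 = (h - 3)*(h + 2)*(h + 7)^2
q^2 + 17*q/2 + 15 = (q + 5/2)*(q + 6)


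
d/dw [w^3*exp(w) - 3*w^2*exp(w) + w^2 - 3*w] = w^3*exp(w) - 6*w*exp(w) + 2*w - 3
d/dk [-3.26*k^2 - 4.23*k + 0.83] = -6.52*k - 4.23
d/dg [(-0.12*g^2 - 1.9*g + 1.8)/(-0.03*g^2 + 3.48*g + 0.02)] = (-0.4746*g^2 + 0.103199999999999*g - 6.302)/(0.0009*g^4 - 0.2088*g^3 + 12.1092*g^2 + 0.1392*g + 0.0004)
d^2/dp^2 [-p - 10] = 0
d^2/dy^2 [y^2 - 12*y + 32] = 2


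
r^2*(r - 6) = r^3 - 6*r^2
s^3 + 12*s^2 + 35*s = s*(s + 5)*(s + 7)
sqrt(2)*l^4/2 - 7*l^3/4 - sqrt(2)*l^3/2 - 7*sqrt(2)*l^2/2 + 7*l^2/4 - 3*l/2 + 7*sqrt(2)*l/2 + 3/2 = (l/2 + sqrt(2)/2)*(l - 1)*(l - 3*sqrt(2))*(sqrt(2)*l + 1/2)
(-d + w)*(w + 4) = -d*w - 4*d + w^2 + 4*w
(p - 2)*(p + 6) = p^2 + 4*p - 12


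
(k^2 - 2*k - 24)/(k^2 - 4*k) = (k^2 - 2*k - 24)/(k*(k - 4))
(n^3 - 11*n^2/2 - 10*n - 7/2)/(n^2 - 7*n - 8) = (2*n^2 - 13*n - 7)/(2*(n - 8))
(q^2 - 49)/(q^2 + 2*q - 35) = (q - 7)/(q - 5)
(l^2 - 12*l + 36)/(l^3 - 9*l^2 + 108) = 1/(l + 3)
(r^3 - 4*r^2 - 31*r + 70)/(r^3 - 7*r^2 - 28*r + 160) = (r^2 - 9*r + 14)/(r^2 - 12*r + 32)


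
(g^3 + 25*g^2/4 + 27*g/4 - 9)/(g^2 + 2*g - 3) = (g^2 + 13*g/4 - 3)/(g - 1)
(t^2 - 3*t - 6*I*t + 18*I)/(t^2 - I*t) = (t^2 - 3*t - 6*I*t + 18*I)/(t*(t - I))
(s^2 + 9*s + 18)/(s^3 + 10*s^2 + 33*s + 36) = (s + 6)/(s^2 + 7*s + 12)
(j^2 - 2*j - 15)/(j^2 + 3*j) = (j - 5)/j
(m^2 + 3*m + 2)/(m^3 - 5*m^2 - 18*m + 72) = (m^2 + 3*m + 2)/(m^3 - 5*m^2 - 18*m + 72)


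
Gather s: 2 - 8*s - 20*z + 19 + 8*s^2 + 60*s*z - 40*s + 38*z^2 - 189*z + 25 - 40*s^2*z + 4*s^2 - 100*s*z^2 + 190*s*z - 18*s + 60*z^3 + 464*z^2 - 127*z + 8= s^2*(12 - 40*z) + s*(-100*z^2 + 250*z - 66) + 60*z^3 + 502*z^2 - 336*z + 54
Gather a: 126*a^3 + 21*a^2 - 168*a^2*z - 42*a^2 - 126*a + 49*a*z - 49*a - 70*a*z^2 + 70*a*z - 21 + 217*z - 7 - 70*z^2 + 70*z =126*a^3 + a^2*(-168*z - 21) + a*(-70*z^2 + 119*z - 175) - 70*z^2 + 287*z - 28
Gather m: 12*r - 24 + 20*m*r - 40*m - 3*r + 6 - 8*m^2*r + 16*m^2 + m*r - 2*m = m^2*(16 - 8*r) + m*(21*r - 42) + 9*r - 18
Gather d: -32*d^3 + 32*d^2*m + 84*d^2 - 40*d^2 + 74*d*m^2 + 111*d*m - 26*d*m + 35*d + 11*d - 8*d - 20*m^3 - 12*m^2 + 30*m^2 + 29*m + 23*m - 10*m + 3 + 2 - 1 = -32*d^3 + d^2*(32*m + 44) + d*(74*m^2 + 85*m + 38) - 20*m^3 + 18*m^2 + 42*m + 4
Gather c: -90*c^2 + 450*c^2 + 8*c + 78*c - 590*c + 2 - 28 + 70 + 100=360*c^2 - 504*c + 144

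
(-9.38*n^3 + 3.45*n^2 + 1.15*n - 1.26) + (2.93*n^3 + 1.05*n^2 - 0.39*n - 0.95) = -6.45*n^3 + 4.5*n^2 + 0.76*n - 2.21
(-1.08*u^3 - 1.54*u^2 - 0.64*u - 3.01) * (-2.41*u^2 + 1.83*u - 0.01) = 2.6028*u^5 + 1.735*u^4 - 1.265*u^3 + 6.0983*u^2 - 5.5019*u + 0.0301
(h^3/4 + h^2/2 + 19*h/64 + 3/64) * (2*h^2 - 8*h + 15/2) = h^5/2 - h^4 - 49*h^3/32 + 47*h^2/32 + 237*h/128 + 45/128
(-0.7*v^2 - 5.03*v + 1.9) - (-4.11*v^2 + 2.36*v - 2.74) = 3.41*v^2 - 7.39*v + 4.64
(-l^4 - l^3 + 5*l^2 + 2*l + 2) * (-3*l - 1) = 3*l^5 + 4*l^4 - 14*l^3 - 11*l^2 - 8*l - 2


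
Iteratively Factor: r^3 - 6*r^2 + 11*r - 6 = (r - 1)*(r^2 - 5*r + 6) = (r - 2)*(r - 1)*(r - 3)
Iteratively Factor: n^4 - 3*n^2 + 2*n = (n - 1)*(n^3 + n^2 - 2*n) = (n - 1)*(n + 2)*(n^2 - n) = n*(n - 1)*(n + 2)*(n - 1)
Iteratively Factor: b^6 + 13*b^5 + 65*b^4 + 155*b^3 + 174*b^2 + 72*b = (b + 3)*(b^5 + 10*b^4 + 35*b^3 + 50*b^2 + 24*b) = (b + 1)*(b + 3)*(b^4 + 9*b^3 + 26*b^2 + 24*b) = b*(b + 1)*(b + 3)*(b^3 + 9*b^2 + 26*b + 24) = b*(b + 1)*(b + 2)*(b + 3)*(b^2 + 7*b + 12) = b*(b + 1)*(b + 2)*(b + 3)^2*(b + 4)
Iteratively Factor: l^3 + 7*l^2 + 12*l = (l)*(l^2 + 7*l + 12) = l*(l + 4)*(l + 3)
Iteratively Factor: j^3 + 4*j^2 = (j + 4)*(j^2) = j*(j + 4)*(j)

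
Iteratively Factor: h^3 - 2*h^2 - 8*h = (h - 4)*(h^2 + 2*h) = (h - 4)*(h + 2)*(h)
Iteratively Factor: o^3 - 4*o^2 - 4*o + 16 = (o - 4)*(o^2 - 4) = (o - 4)*(o + 2)*(o - 2)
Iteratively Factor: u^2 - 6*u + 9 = (u - 3)*(u - 3)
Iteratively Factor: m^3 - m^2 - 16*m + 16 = (m - 1)*(m^2 - 16) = (m - 4)*(m - 1)*(m + 4)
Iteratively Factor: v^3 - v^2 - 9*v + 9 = (v - 3)*(v^2 + 2*v - 3) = (v - 3)*(v + 3)*(v - 1)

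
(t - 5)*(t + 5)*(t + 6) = t^3 + 6*t^2 - 25*t - 150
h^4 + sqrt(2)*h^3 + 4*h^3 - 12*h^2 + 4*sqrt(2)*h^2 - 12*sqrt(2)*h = h*(h - 2)*(h + 6)*(h + sqrt(2))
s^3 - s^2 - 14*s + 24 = (s - 3)*(s - 2)*(s + 4)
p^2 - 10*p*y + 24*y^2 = (p - 6*y)*(p - 4*y)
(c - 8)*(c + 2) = c^2 - 6*c - 16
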